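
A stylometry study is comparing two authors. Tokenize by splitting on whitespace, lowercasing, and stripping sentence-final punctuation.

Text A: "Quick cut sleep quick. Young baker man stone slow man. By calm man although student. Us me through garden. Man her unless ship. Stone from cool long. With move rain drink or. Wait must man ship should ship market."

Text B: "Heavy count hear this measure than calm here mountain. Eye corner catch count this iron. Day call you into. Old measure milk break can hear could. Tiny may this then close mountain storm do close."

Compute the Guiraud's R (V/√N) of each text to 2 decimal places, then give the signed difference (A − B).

A: V=31, N=39, R=4.96
B: V=28, N=35, R=4.73
Difference = 4.96 − 4.73 = 0.23

0.23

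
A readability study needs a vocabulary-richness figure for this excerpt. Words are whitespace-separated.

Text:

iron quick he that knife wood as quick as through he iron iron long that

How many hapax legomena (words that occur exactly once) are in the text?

Frequencies: iron:3, quick:2, he:2, that:2, as:2, knife:1, wood:1, through:1, long:1
Hapax (freq=1): knife, long, through, wood

4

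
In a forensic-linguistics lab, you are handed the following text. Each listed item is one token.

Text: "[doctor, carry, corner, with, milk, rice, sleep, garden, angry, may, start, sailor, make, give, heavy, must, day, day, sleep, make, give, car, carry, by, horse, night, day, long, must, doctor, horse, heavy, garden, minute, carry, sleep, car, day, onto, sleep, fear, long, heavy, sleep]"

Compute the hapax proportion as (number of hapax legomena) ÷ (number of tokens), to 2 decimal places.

Frequencies: sleep:5, day:4, carry:3, heavy:3, doctor:2, garden:2, make:2, give:2, must:2, car:2, horse:2, long:2, corner:1, with:1, milk:1, rice:1, angry:1, may:1, start:1, sailor:1, … (5 more, each freq 1)
Hapax count = 13; token count = 44.
Ratio = 13 / 44 = 0.30

0.30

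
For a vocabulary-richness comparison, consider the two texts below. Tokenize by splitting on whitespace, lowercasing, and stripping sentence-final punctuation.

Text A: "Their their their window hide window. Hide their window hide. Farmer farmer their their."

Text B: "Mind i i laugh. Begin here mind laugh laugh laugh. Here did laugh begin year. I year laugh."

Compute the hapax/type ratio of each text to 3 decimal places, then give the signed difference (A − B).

A: hapax=0, V=4, ratio=0.000
B: hapax=1, V=7, ratio=0.143
Difference = 0.000 − 0.143 = -0.143

-0.143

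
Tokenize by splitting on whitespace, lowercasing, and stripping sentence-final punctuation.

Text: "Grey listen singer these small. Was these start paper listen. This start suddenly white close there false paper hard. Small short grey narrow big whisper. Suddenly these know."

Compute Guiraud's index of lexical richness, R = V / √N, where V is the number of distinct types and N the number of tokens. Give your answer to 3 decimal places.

3.780

N = 28, V = 20.
√N = 5.291503
R = 20 / 5.291503 = 3.780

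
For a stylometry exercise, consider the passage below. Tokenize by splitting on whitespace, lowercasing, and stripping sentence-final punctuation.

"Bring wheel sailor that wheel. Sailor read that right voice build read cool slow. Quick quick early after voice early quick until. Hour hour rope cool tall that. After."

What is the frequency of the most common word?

3

Frequencies: that:3, quick:3, wheel:2, sailor:2, read:2, voice:2, cool:2, early:2, after:2, hour:2, bring:1, right:1, build:1, slow:1, until:1, rope:1, tall:1
Most common: 'that' with frequency 3.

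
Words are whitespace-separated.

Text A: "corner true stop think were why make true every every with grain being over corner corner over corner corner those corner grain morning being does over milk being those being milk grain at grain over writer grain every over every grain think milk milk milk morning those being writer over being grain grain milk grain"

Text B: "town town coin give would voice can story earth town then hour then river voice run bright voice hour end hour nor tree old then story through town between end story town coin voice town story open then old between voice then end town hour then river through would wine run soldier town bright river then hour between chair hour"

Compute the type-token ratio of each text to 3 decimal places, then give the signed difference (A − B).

-0.056

TTR(A) = 18/55 = 0.327
TTR(B) = 23/60 = 0.383
Difference = 0.327 − 0.383 = -0.056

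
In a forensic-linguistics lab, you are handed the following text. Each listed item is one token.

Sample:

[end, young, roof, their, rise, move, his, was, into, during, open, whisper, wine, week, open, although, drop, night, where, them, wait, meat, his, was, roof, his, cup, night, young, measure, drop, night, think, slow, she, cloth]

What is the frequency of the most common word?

3

Frequencies: his:3, night:3, young:2, roof:2, was:2, open:2, drop:2, end:1, their:1, rise:1, move:1, into:1, during:1, whisper:1, wine:1, week:1, although:1, where:1, them:1, wait:1, … (7 more, each freq 1)
Most common: 'his' with frequency 3.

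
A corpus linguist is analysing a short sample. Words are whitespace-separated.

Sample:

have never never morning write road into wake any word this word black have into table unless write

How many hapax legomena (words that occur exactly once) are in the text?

Frequencies: have:2, never:2, write:2, into:2, word:2, morning:1, road:1, wake:1, any:1, this:1, black:1, table:1, unless:1
Hapax (freq=1): any, black, morning, road, table, this, unless, wake

8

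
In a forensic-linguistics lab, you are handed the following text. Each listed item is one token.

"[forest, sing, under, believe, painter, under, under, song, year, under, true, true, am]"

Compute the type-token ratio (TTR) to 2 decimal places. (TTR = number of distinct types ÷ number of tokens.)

0.69

N = 13 tokens, V = 9 types.
TTR = V / N = 9 / 13 = 0.69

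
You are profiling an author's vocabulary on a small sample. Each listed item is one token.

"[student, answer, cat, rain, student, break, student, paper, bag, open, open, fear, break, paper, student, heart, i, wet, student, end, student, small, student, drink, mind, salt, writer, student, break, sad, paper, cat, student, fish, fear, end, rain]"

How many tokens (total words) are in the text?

Tokens: student, answer, cat, rain, student, break, student, paper, bag, open, open, fear, break, paper, student, heart, i, wet, student, end, student, small, student, drink, mind, salt, writer, student, break, sad, paper, cat, student, fish, fear, end, rain
N = 37

37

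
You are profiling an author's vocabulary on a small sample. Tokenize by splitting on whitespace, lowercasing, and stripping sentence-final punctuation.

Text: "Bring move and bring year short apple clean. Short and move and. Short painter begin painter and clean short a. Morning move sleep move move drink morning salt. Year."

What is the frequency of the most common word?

5

Frequencies: move:5, and:4, short:4, bring:2, year:2, clean:2, painter:2, morning:2, apple:1, begin:1, a:1, sleep:1, drink:1, salt:1
Most common: 'move' with frequency 5.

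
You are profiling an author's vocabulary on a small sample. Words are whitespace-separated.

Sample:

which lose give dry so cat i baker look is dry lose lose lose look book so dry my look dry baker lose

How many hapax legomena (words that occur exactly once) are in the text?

7

Frequencies: lose:5, dry:4, look:3, so:2, baker:2, which:1, give:1, cat:1, i:1, is:1, book:1, my:1
Hapax (freq=1): book, cat, give, i, is, my, which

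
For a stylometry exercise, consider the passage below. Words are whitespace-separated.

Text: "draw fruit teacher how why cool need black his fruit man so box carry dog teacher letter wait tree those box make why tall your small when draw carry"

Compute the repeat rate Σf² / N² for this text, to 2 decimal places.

Frequencies: draw:2, fruit:2, teacher:2, why:2, box:2, carry:2, how:1, cool:1, need:1, black:1, his:1, man:1, so:1, dog:1, letter:1, wait:1, tree:1, those:1, make:1, tall:1, … (3 more, each freq 1)
Σf² = 41; N² = 841
Repeat rate = 41 / 841 = 0.05

0.05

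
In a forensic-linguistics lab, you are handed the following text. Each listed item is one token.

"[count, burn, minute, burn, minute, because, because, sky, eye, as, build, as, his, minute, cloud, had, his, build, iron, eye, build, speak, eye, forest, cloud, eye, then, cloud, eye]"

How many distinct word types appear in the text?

15

Distinct types: {as, because, build, burn, cloud, count, eye, forest, had, his, iron, minute, sky, speak, then}
V = 15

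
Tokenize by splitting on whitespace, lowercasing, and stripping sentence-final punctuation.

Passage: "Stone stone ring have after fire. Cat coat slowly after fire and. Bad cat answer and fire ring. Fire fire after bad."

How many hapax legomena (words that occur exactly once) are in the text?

4

Frequencies: fire:5, after:3, stone:2, ring:2, cat:2, and:2, bad:2, have:1, coat:1, slowly:1, answer:1
Hapax (freq=1): answer, coat, have, slowly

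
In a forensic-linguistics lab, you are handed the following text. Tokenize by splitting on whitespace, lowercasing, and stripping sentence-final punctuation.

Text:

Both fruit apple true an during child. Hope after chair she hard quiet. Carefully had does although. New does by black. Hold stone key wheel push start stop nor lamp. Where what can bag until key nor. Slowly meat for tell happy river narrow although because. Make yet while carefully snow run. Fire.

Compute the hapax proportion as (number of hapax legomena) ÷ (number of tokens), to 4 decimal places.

Frequencies: carefully:2, does:2, although:2, key:2, nor:2, both:1, fruit:1, apple:1, true:1, an:1, during:1, child:1, hope:1, after:1, chair:1, she:1, hard:1, quiet:1, had:1, new:1, … (28 more, each freq 1)
Hapax count = 43; token count = 53.
Ratio = 43 / 53 = 0.8113

0.8113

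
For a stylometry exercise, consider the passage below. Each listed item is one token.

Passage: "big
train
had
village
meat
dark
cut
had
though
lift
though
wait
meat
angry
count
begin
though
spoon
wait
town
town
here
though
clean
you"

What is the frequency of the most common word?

4

Frequencies: though:4, had:2, meat:2, wait:2, town:2, big:1, train:1, village:1, dark:1, cut:1, lift:1, angry:1, count:1, begin:1, spoon:1, here:1, clean:1, you:1
Most common: 'though' with frequency 4.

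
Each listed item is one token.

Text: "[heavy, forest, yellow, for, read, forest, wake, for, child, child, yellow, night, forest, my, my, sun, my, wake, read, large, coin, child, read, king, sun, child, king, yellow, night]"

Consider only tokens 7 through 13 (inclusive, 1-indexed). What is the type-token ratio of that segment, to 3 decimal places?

0.857

Segment tokens 7–13: wake, for, child, child, yellow, night, forest
Segment N = 7, segment V = 6.
TTR = 6 / 7 = 0.857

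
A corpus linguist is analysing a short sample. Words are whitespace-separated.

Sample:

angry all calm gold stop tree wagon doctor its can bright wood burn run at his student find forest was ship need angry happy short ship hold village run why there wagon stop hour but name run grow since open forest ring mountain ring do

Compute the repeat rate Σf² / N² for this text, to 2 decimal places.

Frequencies: run:3, angry:2, stop:2, wagon:2, forest:2, ship:2, ring:2, all:1, calm:1, gold:1, tree:1, doctor:1, its:1, can:1, bright:1, wood:1, burn:1, at:1, his:1, student:1, … (17 more, each freq 1)
Σf² = 63; N² = 2025
Repeat rate = 63 / 2025 = 0.03

0.03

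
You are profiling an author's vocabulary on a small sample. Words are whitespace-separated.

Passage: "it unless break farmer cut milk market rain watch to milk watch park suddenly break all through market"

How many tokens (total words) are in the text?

18

Tokens: it, unless, break, farmer, cut, milk, market, rain, watch, to, milk, watch, park, suddenly, break, all, through, market
N = 18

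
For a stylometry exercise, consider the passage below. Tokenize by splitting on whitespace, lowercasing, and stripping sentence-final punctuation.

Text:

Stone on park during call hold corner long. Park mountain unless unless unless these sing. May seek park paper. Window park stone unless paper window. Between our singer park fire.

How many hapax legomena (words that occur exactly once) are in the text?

15

Frequencies: park:5, unless:4, stone:2, paper:2, window:2, on:1, during:1, call:1, hold:1, corner:1, long:1, mountain:1, these:1, sing:1, may:1, seek:1, between:1, our:1, singer:1, fire:1
Hapax (freq=1): between, call, corner, during, fire, hold, long, may, mountain, on, our, seek, sing, singer, these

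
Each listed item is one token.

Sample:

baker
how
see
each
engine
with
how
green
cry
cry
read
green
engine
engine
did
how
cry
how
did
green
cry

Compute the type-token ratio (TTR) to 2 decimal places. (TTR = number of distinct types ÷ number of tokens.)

N = 21 tokens, V = 10 types.
TTR = V / N = 10 / 21 = 0.48

0.48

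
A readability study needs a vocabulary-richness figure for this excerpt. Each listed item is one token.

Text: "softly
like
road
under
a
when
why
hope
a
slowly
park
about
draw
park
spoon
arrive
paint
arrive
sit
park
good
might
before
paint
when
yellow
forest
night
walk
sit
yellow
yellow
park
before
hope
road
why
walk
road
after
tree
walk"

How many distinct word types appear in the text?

Distinct types: {a, about, after, arrive, before, draw, forest, good, hope, like, might, night, paint, park, road, sit, slowly, softly, spoon, tree, under, walk, when, why, yellow}
V = 25

25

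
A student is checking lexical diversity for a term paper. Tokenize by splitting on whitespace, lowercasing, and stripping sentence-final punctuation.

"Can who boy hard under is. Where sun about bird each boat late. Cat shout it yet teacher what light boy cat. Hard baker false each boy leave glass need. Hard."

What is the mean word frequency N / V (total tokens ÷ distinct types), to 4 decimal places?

1.2400

N = 31 tokens, V = 25 types.
Mean frequency = N / V = 31 / 25 = 1.2400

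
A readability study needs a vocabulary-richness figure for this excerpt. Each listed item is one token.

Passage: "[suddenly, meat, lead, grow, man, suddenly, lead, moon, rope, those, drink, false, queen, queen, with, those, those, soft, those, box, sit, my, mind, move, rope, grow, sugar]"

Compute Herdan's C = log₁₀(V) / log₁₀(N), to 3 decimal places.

0.893

N = 27, V = 19.
log₁₀(V) = 1.278754, log₁₀(N) = 1.431364
C = 1.278754 / 1.431364 = 0.893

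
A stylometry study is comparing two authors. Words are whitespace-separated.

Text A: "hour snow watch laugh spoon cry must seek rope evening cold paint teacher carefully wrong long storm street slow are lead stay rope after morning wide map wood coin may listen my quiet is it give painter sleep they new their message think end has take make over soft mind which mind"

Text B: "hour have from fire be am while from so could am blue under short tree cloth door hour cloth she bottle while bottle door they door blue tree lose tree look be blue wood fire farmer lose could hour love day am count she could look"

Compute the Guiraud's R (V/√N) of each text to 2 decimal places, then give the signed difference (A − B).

3.24

A: V=50, N=52, R=6.93
B: V=25, N=46, R=3.69
Difference = 6.93 − 3.69 = 3.24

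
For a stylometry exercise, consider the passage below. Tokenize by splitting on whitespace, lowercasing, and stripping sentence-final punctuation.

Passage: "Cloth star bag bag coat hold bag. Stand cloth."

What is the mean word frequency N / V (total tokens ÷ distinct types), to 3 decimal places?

N = 9 tokens, V = 6 types.
Mean frequency = N / V = 9 / 6 = 1.500

1.500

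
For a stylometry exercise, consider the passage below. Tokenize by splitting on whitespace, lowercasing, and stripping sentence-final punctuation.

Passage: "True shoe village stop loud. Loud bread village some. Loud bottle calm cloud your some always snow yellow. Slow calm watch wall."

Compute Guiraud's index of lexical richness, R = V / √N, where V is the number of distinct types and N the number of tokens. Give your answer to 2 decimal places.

3.62

N = 22, V = 17.
√N = 4.690416
R = 17 / 4.690416 = 3.62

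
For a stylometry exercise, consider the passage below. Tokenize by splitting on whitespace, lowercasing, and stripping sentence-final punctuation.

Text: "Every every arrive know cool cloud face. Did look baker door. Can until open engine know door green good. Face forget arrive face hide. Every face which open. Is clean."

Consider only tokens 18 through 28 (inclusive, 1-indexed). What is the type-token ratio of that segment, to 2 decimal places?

Segment tokens 18–28: green, good, face, forget, arrive, face, hide, every, face, which, open
Segment N = 11, segment V = 9.
TTR = 9 / 11 = 0.82

0.82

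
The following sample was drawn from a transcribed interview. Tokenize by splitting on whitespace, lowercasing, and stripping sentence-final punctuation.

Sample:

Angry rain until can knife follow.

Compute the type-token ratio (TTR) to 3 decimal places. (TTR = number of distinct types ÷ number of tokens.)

1.000

N = 6 tokens, V = 6 types.
TTR = V / N = 6 / 6 = 1.000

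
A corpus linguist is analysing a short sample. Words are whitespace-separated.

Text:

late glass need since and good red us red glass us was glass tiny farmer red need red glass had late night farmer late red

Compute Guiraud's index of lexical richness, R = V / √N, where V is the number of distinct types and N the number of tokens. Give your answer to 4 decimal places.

N = 25, V = 13.
√N = 5.000000
R = 13 / 5.000000 = 2.6000

2.6000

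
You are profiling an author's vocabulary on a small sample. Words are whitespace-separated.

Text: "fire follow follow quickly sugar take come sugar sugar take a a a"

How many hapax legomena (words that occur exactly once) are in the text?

3

Frequencies: sugar:3, a:3, follow:2, take:2, fire:1, quickly:1, come:1
Hapax (freq=1): come, fire, quickly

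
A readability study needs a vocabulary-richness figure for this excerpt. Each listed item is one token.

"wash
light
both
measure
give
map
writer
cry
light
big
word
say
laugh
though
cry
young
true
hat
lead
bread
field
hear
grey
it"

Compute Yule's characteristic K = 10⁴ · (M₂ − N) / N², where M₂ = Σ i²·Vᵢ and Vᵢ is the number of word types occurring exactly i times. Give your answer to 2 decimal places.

Frequencies: light:2, cry:2, wash:1, both:1, measure:1, give:1, map:1, writer:1, big:1, word:1, say:1, laugh:1, though:1, young:1, true:1, hat:1, lead:1, bread:1, field:1, hear:1, … (2 more, each freq 1)
N = 24. Frequency spectrum: V_1=20, V_2=2
M₂ = 1²·20 + 2²·2 = 28
K = 10000 × (28 − 24) / 24² = 69.44

69.44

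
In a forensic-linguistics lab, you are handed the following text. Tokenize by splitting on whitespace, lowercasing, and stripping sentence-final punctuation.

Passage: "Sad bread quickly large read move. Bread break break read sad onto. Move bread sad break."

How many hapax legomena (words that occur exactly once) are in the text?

3

Frequencies: sad:3, bread:3, break:3, read:2, move:2, quickly:1, large:1, onto:1
Hapax (freq=1): large, onto, quickly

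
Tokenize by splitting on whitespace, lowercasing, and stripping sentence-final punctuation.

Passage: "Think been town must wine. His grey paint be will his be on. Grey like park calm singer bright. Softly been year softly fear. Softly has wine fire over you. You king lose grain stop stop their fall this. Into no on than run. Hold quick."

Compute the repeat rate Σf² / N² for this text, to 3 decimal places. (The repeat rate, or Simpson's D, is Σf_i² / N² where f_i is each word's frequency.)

0.032

Frequencies: softly:3, been:2, wine:2, his:2, grey:2, be:2, on:2, you:2, stop:2, think:1, town:1, must:1, paint:1, will:1, like:1, park:1, calm:1, singer:1, bright:1, year:1, … (16 more, each freq 1)
Σf² = 68; N² = 2116
Repeat rate = 68 / 2116 = 0.032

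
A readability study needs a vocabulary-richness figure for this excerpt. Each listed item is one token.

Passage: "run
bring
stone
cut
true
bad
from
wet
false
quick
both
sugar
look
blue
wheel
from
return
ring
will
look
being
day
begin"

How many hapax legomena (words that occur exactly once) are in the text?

Frequencies: from:2, look:2, run:1, bring:1, stone:1, cut:1, true:1, bad:1, wet:1, false:1, quick:1, both:1, sugar:1, blue:1, wheel:1, return:1, ring:1, will:1, being:1, day:1, … (1 more, each freq 1)
Hapax (freq=1): bad, begin, being, blue, both, bring, cut, day, false, quick, return, ring, run, stone, sugar, true, wet, wheel, will

19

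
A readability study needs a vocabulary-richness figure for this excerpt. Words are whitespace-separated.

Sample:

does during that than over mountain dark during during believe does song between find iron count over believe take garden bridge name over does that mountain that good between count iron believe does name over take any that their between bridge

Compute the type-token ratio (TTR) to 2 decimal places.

N = 41 tokens, V = 20 types.
TTR = V / N = 20 / 41 = 0.49

0.49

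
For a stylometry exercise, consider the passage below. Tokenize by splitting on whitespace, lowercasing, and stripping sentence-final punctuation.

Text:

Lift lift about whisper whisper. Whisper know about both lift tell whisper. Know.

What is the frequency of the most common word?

4

Frequencies: whisper:4, lift:3, about:2, know:2, both:1, tell:1
Most common: 'whisper' with frequency 4.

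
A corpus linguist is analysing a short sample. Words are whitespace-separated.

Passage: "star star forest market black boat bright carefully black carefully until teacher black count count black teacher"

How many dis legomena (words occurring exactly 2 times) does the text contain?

Frequencies: black:4, star:2, carefully:2, teacher:2, count:2, forest:1, market:1, boat:1, bright:1, until:1
Words with frequency 2: carefully, count, star, teacher

4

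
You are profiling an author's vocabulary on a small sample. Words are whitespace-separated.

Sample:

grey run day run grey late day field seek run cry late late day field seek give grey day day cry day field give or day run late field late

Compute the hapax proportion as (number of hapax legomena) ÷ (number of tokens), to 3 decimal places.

0.033

Frequencies: day:7, late:5, run:4, field:4, grey:3, seek:2, cry:2, give:2, or:1
Hapax count = 1; token count = 30.
Ratio = 1 / 30 = 0.033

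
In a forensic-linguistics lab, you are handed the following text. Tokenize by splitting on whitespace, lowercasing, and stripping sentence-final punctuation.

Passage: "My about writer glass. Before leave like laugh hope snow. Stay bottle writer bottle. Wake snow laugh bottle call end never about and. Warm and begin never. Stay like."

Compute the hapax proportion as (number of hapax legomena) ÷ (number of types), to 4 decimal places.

0.5263

Frequencies: bottle:3, about:2, writer:2, like:2, laugh:2, snow:2, stay:2, never:2, and:2, my:1, glass:1, before:1, leave:1, hope:1, wake:1, call:1, end:1, warm:1, begin:1
Hapax count = 10; type count = 19.
Ratio = 10 / 19 = 0.5263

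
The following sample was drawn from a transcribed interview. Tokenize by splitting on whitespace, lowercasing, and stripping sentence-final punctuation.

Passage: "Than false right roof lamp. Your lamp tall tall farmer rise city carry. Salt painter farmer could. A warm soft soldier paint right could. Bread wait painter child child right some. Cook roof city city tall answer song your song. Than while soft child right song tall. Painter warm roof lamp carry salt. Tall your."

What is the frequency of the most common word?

5

Frequencies: tall:5, right:4, roof:3, lamp:3, your:3, city:3, painter:3, child:3, song:3, than:2, farmer:2, carry:2, salt:2, could:2, warm:2, soft:2, false:1, rise:1, a:1, soldier:1, … (7 more, each freq 1)
Most common: 'tall' with frequency 5.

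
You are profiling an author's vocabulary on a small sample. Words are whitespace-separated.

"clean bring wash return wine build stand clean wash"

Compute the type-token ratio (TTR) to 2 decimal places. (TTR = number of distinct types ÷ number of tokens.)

N = 9 tokens, V = 7 types.
TTR = V / N = 7 / 9 = 0.78

0.78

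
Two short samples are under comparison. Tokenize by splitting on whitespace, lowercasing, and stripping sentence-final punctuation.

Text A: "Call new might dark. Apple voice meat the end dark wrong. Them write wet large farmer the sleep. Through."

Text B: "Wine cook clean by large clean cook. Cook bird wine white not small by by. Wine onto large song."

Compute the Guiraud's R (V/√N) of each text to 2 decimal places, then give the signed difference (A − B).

A: V=17, N=19, R=3.90
B: V=11, N=19, R=2.52
Difference = 3.90 − 2.52 = 1.38

1.38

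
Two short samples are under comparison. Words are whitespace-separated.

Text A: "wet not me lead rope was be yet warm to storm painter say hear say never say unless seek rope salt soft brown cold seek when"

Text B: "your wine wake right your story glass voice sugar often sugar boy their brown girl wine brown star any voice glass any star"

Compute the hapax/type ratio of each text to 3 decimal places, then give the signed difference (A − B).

A: hapax=19, V=22, ratio=0.864
B: hapax=7, V=15, ratio=0.467
Difference = 0.864 − 0.467 = 0.397

0.397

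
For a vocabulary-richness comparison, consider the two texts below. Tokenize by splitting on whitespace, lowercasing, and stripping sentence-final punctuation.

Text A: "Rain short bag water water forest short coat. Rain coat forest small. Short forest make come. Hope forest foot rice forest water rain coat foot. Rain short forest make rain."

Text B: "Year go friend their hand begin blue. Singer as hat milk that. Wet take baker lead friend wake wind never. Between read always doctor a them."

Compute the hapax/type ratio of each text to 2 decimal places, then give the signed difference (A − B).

-0.54

A: hapax=5, V=12, ratio=0.42
B: hapax=24, V=25, ratio=0.96
Difference = 0.42 − 0.96 = -0.54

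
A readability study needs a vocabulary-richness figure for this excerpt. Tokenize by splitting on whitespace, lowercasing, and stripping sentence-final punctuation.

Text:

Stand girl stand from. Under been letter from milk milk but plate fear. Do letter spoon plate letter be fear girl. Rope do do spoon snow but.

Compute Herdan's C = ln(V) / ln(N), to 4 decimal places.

N = 27, V = 15.
ln(V) = 2.708050, ln(N) = 3.295837
C = 2.708050 / 3.295837 = 0.8217

0.8217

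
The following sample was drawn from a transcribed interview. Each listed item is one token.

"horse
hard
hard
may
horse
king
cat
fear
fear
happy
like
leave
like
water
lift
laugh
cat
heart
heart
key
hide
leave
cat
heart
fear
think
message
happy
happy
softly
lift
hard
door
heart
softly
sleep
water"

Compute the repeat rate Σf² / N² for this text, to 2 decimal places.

Frequencies: heart:4, hard:3, cat:3, fear:3, happy:3, horse:2, like:2, leave:2, water:2, lift:2, softly:2, may:1, king:1, laugh:1, key:1, hide:1, think:1, message:1, door:1, sleep:1
Σf² = 85; N² = 1369
Repeat rate = 85 / 1369 = 0.06

0.06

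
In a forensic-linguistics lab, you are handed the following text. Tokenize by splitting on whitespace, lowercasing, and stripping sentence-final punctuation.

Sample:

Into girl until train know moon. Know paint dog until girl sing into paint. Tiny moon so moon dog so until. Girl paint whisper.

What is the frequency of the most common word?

Frequencies: girl:3, until:3, moon:3, paint:3, into:2, know:2, dog:2, so:2, train:1, sing:1, tiny:1, whisper:1
Most common: 'girl' with frequency 3.

3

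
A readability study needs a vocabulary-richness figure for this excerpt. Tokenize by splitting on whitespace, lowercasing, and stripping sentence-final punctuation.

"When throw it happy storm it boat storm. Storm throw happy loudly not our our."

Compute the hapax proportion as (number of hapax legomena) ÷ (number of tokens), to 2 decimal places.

Frequencies: storm:3, throw:2, it:2, happy:2, our:2, when:1, boat:1, loudly:1, not:1
Hapax count = 4; token count = 15.
Ratio = 4 / 15 = 0.27

0.27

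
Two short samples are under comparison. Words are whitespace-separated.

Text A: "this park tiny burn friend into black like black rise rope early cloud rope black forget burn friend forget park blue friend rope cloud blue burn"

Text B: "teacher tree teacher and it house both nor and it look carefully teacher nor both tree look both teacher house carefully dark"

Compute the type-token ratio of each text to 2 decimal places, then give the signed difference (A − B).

0.09

TTR(A) = 14/26 = 0.54
TTR(B) = 10/22 = 0.45
Difference = 0.54 − 0.45 = 0.09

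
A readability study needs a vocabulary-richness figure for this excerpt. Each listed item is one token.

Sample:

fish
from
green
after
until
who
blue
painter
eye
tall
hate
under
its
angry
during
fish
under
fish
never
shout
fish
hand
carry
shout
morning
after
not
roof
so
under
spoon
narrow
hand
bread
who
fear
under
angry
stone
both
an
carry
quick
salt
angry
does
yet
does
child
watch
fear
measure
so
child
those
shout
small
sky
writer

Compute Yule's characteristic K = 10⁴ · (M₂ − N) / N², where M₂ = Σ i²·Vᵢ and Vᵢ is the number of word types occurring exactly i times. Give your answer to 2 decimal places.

Frequencies: fish:4, under:4, angry:3, shout:3, after:2, who:2, hand:2, carry:2, so:2, fear:2, does:2, child:2, from:1, green:1, until:1, blue:1, painter:1, eye:1, tall:1, hate:1, … (21 more, each freq 1)
N = 59. Frequency spectrum: V_1=29, V_2=8, V_3=2, V_4=2
M₂ = 1²·29 + 2²·8 + 3²·2 + 4²·2 = 111
K = 10000 × (111 − 59) / 59² = 149.38

149.38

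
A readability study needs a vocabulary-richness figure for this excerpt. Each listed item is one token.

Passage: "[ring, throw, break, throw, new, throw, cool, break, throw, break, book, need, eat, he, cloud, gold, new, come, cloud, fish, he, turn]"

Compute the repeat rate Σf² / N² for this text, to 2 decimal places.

Frequencies: throw:4, break:3, new:2, he:2, cloud:2, ring:1, cool:1, book:1, need:1, eat:1, gold:1, come:1, fish:1, turn:1
Σf² = 46; N² = 484
Repeat rate = 46 / 484 = 0.10

0.10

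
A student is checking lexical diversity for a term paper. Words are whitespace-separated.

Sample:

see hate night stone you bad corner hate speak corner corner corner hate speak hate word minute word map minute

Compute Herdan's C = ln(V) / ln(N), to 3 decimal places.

0.800

N = 20, V = 11.
ln(V) = 2.397895, ln(N) = 2.995732
C = 2.397895 / 2.995732 = 0.800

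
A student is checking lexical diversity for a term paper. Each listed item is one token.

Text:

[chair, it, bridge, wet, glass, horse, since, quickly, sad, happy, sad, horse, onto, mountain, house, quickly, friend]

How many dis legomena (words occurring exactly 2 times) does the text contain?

Frequencies: horse:2, quickly:2, sad:2, chair:1, it:1, bridge:1, wet:1, glass:1, since:1, happy:1, onto:1, mountain:1, house:1, friend:1
Words with frequency 2: horse, quickly, sad

3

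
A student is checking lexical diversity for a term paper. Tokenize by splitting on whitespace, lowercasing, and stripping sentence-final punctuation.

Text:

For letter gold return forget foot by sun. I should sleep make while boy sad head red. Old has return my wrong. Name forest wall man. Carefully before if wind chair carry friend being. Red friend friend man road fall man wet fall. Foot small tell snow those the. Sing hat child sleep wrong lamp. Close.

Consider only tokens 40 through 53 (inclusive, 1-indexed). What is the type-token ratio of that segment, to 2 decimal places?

0.93

Segment tokens 40–53: fall, man, wet, fall, foot, small, tell, snow, those, the, sing, hat, child, sleep
Segment N = 14, segment V = 13.
TTR = 13 / 14 = 0.93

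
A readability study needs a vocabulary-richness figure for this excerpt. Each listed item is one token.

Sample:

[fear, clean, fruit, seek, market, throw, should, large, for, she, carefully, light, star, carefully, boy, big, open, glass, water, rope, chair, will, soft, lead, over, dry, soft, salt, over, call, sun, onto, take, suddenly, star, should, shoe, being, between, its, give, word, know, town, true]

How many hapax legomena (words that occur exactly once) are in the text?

35

Frequencies: should:2, carefully:2, star:2, soft:2, over:2, fear:1, clean:1, fruit:1, seek:1, market:1, throw:1, large:1, for:1, she:1, light:1, boy:1, big:1, open:1, glass:1, water:1, … (20 more, each freq 1)
Hapax (freq=1): being, between, big, boy, call, chair, clean, dry, fear, for, fruit, give, glass, its, know, large, lead, light, market, onto, open, rope, salt, seek, she, shoe, suddenly, sun, take, throw, town, true, water, will, word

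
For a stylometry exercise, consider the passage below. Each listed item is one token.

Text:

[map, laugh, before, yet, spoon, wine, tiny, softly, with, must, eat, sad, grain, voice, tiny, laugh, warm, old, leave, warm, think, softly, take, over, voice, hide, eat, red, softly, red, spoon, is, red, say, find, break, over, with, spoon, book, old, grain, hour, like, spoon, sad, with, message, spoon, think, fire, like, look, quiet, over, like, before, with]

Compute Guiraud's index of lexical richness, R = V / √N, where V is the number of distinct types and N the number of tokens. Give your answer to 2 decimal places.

N = 58, V = 33.
√N = 7.615773
R = 33 / 7.615773 = 4.33

4.33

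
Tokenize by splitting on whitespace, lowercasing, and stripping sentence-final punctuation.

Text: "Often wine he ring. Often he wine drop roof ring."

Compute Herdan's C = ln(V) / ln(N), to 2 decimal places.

0.78

N = 10, V = 6.
ln(V) = 1.791759, ln(N) = 2.302585
C = 1.791759 / 2.302585 = 0.78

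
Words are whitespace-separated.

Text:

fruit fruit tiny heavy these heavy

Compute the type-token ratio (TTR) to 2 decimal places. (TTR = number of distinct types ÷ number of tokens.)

N = 6 tokens, V = 4 types.
TTR = V / N = 4 / 6 = 0.67

0.67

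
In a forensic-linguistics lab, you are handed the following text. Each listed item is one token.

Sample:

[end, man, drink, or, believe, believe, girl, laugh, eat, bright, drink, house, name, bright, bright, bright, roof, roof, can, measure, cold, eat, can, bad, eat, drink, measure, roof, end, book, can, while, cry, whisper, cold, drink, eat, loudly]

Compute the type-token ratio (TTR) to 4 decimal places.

0.5526

N = 38 tokens, V = 21 types.
TTR = V / N = 21 / 38 = 0.5526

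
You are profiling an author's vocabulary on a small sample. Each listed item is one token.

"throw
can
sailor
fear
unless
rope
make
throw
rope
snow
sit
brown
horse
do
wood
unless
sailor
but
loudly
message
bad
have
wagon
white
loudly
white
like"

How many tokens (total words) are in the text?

Tokens: throw, can, sailor, fear, unless, rope, make, throw, rope, snow, sit, brown, horse, do, wood, unless, sailor, but, loudly, message, bad, have, wagon, white, loudly, white, like
N = 27

27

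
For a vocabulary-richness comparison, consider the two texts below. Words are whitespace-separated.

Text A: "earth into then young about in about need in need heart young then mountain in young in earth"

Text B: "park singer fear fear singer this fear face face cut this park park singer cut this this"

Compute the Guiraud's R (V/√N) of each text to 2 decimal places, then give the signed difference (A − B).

A: V=9, N=18, R=2.12
B: V=6, N=17, R=1.46
Difference = 2.12 − 1.46 = 0.66

0.66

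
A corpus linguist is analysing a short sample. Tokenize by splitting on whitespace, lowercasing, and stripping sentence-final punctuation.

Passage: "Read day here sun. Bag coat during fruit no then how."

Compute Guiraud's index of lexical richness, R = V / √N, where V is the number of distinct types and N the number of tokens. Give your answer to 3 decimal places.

N = 11, V = 11.
√N = 3.316625
R = 11 / 3.316625 = 3.317

3.317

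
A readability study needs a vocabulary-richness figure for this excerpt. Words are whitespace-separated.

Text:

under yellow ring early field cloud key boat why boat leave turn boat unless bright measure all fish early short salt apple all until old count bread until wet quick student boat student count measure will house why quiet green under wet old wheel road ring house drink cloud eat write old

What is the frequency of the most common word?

4

Frequencies: boat:4, old:3, under:2, ring:2, early:2, cloud:2, why:2, measure:2, all:2, until:2, count:2, wet:2, student:2, house:2, yellow:1, field:1, key:1, leave:1, turn:1, unless:1, … (15 more, each freq 1)
Most common: 'boat' with frequency 4.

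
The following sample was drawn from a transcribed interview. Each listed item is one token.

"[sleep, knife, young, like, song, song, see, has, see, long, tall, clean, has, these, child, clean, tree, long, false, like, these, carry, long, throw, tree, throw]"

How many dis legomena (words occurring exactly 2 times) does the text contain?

8

Frequencies: long:3, like:2, song:2, see:2, has:2, clean:2, these:2, tree:2, throw:2, sleep:1, knife:1, young:1, tall:1, child:1, false:1, carry:1
Words with frequency 2: clean, has, like, see, song, these, throw, tree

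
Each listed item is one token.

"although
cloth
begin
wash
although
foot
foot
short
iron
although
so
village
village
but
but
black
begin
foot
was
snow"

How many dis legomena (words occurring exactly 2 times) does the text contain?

3

Frequencies: although:3, foot:3, begin:2, village:2, but:2, cloth:1, wash:1, short:1, iron:1, so:1, black:1, was:1, snow:1
Words with frequency 2: begin, but, village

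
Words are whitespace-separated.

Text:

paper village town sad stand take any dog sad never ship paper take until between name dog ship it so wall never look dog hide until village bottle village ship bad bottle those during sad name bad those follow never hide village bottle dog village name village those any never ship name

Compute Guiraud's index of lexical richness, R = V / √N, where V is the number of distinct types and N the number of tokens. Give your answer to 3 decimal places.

N = 52, V = 23.
√N = 7.211103
R = 23 / 7.211103 = 3.190

3.190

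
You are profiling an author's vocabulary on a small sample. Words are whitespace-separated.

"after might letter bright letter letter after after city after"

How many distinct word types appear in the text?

5

Distinct types: {after, bright, city, letter, might}
V = 5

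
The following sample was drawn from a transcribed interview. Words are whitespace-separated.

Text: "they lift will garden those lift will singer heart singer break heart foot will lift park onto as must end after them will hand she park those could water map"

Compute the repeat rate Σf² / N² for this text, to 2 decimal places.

Frequencies: will:4, lift:3, those:2, singer:2, heart:2, park:2, they:1, garden:1, break:1, foot:1, onto:1, as:1, must:1, end:1, after:1, them:1, hand:1, she:1, could:1, water:1, … (1 more, each freq 1)
Σf² = 56; N² = 900
Repeat rate = 56 / 900 = 0.06

0.06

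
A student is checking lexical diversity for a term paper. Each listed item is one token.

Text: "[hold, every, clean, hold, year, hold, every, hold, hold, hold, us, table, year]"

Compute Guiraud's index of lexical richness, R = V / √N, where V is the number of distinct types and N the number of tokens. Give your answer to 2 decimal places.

N = 13, V = 6.
√N = 3.605551
R = 6 / 3.605551 = 1.66

1.66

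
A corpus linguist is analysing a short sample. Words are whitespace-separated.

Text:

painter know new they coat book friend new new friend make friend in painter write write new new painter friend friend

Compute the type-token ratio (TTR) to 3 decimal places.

0.476

N = 21 tokens, V = 10 types.
TTR = V / N = 10 / 21 = 0.476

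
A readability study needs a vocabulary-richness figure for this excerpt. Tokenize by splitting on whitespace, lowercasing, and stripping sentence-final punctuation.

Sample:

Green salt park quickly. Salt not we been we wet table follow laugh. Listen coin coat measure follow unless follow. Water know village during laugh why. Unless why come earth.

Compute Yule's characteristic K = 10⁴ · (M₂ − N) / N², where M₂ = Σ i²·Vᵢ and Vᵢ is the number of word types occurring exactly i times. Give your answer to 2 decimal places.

Frequencies: follow:3, salt:2, we:2, laugh:2, unless:2, why:2, green:1, park:1, quickly:1, not:1, been:1, wet:1, table:1, listen:1, coin:1, coat:1, measure:1, water:1, know:1, village:1, … (3 more, each freq 1)
N = 30. Frequency spectrum: V_1=17, V_2=5, V_3=1
M₂ = 1²·17 + 2²·5 + 3²·1 = 46
K = 10000 × (46 − 30) / 30² = 177.78

177.78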